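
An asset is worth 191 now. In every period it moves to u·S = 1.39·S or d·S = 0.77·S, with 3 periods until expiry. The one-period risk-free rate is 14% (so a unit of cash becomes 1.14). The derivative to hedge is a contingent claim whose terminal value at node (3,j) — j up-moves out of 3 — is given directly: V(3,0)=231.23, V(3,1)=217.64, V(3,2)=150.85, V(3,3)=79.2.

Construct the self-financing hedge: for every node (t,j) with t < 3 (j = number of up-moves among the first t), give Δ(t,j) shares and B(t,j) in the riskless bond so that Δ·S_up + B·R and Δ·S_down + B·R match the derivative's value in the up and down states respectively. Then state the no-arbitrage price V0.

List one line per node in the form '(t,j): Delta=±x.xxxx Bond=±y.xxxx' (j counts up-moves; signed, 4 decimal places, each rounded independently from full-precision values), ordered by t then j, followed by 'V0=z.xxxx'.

Under the risk-neutral measure, an up-move has probability p* = (R−d)/(u−d) = 0.5968 and values discount at R = 1.14.
At expiry t=3: V(3,0)=231.2300, V(3,1)=217.6400, V(3,2)=150.8500, V(3,3)=79.2000
Node (2,0) S=113.2439: V=(p*·217.6400+(1−p*)·231.2300)/1.14=195.7192; Δ=(217.6400−231.2300)/(157.4090−87.1978)=-0.1936; B=V−Δ·S=217.6385
Node (2,1) S=204.4273: V=(p*·150.8500+(1−p*)·217.6400)/1.14=155.9486; Δ=(150.8500−217.6400)/(284.1539−157.4090)=-0.5270; B=V−Δ·S=263.6744
Node (2,2) S=369.0311: V=(p*·79.2000+(1−p*)·150.8500)/1.14=94.8168; Δ=(79.2000−150.8500)/(512.9532−284.1539)=-0.3132; B=V−Δ·S=210.3813
Node (1,0) S=147.0700: V=(p*·155.9486+(1−p*)·195.7192)/1.14=150.8642; Δ=(155.9486−195.7192)/(204.4273−113.2439)=-0.4362; B=V−Δ·S=215.0101
Node (1,1) S=265.4900: V=(p*·94.8168+(1−p*)·155.9486)/1.14=104.7954; Δ=(94.8168−155.9486)/(369.0311−204.4273)=-0.3714; B=V−Δ·S=203.3951
Node (0,0) S=191.0000: V=(p*·104.7954+(1−p*)·150.8642)/1.14=108.2206; Δ=(104.7954−150.8642)/(265.4900−147.0700)=-0.3890; B=V−Δ·S=182.5251
Root portfolio cost Δ·191+B reproduces V0=108.2206.

(0,0): Delta=-0.3890 Bond=182.5251
(1,0): Delta=-0.4362 Bond=215.0101
(1,1): Delta=-0.3714 Bond=203.3951
(2,0): Delta=-0.1936 Bond=217.6385
(2,1): Delta=-0.5270 Bond=263.6744
(2,2): Delta=-0.3132 Bond=210.3813
V0=108.2206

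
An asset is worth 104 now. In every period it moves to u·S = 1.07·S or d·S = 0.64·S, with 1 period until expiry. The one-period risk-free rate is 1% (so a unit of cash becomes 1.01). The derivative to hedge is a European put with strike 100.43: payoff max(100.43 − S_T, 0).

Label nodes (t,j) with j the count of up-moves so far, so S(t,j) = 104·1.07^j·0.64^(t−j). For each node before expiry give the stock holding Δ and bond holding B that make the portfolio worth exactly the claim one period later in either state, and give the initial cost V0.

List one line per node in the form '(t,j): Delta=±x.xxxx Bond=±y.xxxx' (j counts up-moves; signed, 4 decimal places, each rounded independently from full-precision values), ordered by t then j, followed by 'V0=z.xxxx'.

Risk-neutral probability p* = (R−d)/(u−d) = (1.01−0.64)/(1.07−0.64) = 0.8605.
At expiry t=1: V(1,0)=33.8700, V(1,1)=0.0000
(0,0): S=104.0000. Δ = (V_up−V_dn)/(S_up−S_dn) = (0.0000−33.8700)/(111.2800−66.5600) = -0.7574. V = [p*·0.0000 + (1−p*)·33.8700]/1.01 = 4.6793. B = V − Δ·S = 83.4467.
Check: Δ(0,0)·S0 + B(0,0) = 4.6793 = V0.

(0,0): Delta=-0.7574 Bond=83.4467
V0=4.6793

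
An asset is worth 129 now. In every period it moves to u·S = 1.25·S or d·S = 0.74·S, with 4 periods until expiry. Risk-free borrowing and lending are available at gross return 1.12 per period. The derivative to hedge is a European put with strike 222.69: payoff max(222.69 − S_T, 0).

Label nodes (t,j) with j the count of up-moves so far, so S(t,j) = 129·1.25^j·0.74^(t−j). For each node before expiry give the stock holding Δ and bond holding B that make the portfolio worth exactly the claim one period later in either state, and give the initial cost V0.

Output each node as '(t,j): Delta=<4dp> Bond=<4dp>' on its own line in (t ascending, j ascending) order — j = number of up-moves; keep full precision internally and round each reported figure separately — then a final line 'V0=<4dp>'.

No-arbitrage ⇒ martingale measure with p* = (R−d)/(u−d) = 0.7451.
At expiry t=4: V(4,0)=184.0073, V(4,1)=157.3476, V(4,2)=112.3144, V(4,3)=36.2447, V(4,4)=0.0000
  t=3,j=0: stock 52.2739 → up 65.3424 (V=157.3476), down 38.6827 (V=184.0073). Price 146.5565; hedge Δ=-1.0000, bond B=198.8304.
  t=3,j=1: stock 88.3005 → up 110.3756 (V=112.3144), down 65.3424 (V=157.3476). Price 110.5299; hedge Δ=-1.0000, bond B=198.8304.
  t=3,j=2: stock 149.1562 → up 186.4453 (V=36.2447), down 110.3756 (V=112.3144). Price 49.6741; hedge Δ=-1.0000, bond B=198.8304.
  t=3,j=3: stock 251.9531 → up 314.9414 (V=0.0000), down 186.4453 (V=36.2447). Price 8.2490; hedge Δ=-0.2821, bond B=79.3170.
  t=2,j=0: stock 70.6404 → up 88.3005 (V=110.5299), down 52.2739 (V=146.5565). Price 106.8867; hedge Δ=-1.0000, bond B=177.5271.
  t=2,j=1: stock 119.3250 → up 149.1562 (V=49.6741), down 88.3005 (V=110.5299). Price 58.2021; hedge Δ=-1.0000, bond B=177.5271.
  t=2,j=2: stock 201.5625 → up 251.9531 (V=8.2490), down 149.1562 (V=49.6741). Price 16.7931; hedge Δ=-0.4030, bond B=98.0189.
  t=1,j=0: stock 95.4600 → up 119.3250 (V=58.2021), down 70.6404 (V=106.8867). Price 63.0463; hedge Δ=-1.0000, bond B=158.5063.
  t=1,j=1: stock 161.2500 → up 201.5625 (V=16.7931), down 119.3250 (V=58.2021). Price 24.4182; hedge Δ=-0.5035, bond B=105.6122.
  t=0,j=0: stock 129.0000 → up 161.2500 (V=24.4182), down 95.4600 (V=63.0463). Price 30.5934; hedge Δ=-0.5871, bond B=106.3349.
Self-financing check: at every node Δ·S+B equals the discounted successor values.

(0,0): Delta=-0.5871 Bond=106.3349
(1,0): Delta=-1.0000 Bond=158.5063
(1,1): Delta=-0.5035 Bond=105.6122
(2,0): Delta=-1.0000 Bond=177.5271
(2,1): Delta=-1.0000 Bond=177.5271
(2,2): Delta=-0.4030 Bond=98.0189
(3,0): Delta=-1.0000 Bond=198.8304
(3,1): Delta=-1.0000 Bond=198.8304
(3,2): Delta=-1.0000 Bond=198.8304
(3,3): Delta=-0.2821 Bond=79.3170
V0=30.5934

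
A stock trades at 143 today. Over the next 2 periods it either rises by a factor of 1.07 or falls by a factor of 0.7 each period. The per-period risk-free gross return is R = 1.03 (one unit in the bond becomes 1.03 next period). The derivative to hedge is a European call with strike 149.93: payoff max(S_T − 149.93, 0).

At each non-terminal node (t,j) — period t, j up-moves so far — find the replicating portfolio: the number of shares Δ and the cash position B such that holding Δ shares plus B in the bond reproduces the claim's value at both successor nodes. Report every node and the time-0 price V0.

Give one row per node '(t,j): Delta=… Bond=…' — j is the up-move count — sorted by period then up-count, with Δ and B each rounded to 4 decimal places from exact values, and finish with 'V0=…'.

Since d<R<u, set p* = (R−d)/(u−d) = 0.8919; price each node as the discounted p*-expectation of its children.
At expiry t=2: V(2,0)=0.0000, V(2,1)=0.0000, V(2,2)=13.7907
  t=1,j=0: stock 100.1000 → up 107.1070 (V=0.0000), down 70.0700 (V=0.0000). Price 0.0000; hedge Δ=0.0000, bond B=0.0000.
  t=1,j=1: stock 153.0100 → up 163.7207 (V=13.7907), down 107.1070 (V=0.0000). Price 11.9416; hedge Δ=0.2436, bond B=-25.3306.
  t=0,j=0: stock 143.0000 → up 153.0100 (V=11.9416), down 100.1000 (V=0.0000). Price 10.3404; hedge Δ=0.2257, bond B=-21.9341.
Check: Δ(0,0)·S0 + B(0,0) = 10.3404 = V0.

(0,0): Delta=0.2257 Bond=-21.9341
(1,0): Delta=0.0000 Bond=0.0000
(1,1): Delta=0.2436 Bond=-25.3306
V0=10.3404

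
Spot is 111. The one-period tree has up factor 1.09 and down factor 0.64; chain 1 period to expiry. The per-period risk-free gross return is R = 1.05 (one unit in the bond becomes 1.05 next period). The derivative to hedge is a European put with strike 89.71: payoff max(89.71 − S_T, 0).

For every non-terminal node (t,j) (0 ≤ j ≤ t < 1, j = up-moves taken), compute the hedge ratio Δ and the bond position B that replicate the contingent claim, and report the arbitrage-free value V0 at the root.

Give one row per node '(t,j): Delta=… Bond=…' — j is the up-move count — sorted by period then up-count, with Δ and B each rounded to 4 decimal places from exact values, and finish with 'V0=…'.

No-arbitrage ⇒ martingale measure with p* = (R−d)/(u−d) = 0.9111.
Payoff layer (t=1): V(1,0)=18.6700, V(1,1)=0.0000
Node (0,0) S=111.0000: V=(p*·0.0000+(1−p*)·18.6700)/1.05=1.5805; Δ=(0.0000−18.6700)/(120.9900−71.0400)=-0.3738; B=V−Δ·S=43.0694
The time-0 hedge costs 1.5805, which is the no-arbitrage price.

(0,0): Delta=-0.3738 Bond=43.0694
V0=1.5805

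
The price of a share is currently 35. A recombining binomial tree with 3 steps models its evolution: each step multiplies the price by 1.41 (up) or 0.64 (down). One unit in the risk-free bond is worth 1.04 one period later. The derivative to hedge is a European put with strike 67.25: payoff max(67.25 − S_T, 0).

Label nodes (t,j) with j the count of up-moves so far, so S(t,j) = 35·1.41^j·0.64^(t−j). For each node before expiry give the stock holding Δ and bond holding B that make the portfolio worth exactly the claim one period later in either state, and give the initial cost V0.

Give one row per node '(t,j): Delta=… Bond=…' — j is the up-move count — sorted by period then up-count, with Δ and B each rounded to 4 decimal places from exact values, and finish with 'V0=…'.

(0,0): Delta=-0.7143 Bond=53.6309
(1,0): Delta=-1.0000 Bond=62.1764
(1,1): Delta=-0.5943 Bond=49.8560
(2,0): Delta=-1.0000 Bond=64.6635
(2,1): Delta=-1.0000 Bond=64.6635
(2,2): Delta=-0.4240 Bond=39.9979
V0=28.6313

The replicating-portfolio and risk-neutral prices coincide; use p* = (1.04−0.64)/(1.41−0.64) = 0.5195 for the latter.
Payoff layer (t=3): V(3,0)=58.0750, V(3,1)=47.0362, V(3,2)=22.7166, V(3,3)=0.0000
(2,0): S=14.3360. Δ = (V_up−V_dn)/(S_up−S_dn) = (47.0362−58.0750)/(20.2138−9.1750) = -1.0000. V = [p*·47.0362 + (1−p*)·58.0750]/1.04 = 50.3275. B = V − Δ·S = 64.6635.
(2,1): S=31.5840. Δ = (V_up−V_dn)/(S_up−S_dn) = (22.7166−47.0362)/(44.5334−20.2138) = -1.0000. V = [p*·22.7166 + (1−p*)·47.0362]/1.04 = 33.0795. B = V − Δ·S = 64.6635.
(2,2): S=69.5835. Δ = (V_up−V_dn)/(S_up−S_dn) = (0.0000−22.7166)/(98.1127−44.5334) = -0.4240. V = [p*·0.0000 + (1−p*)·22.7166]/1.04 = 10.4959. B = V − Δ·S = 39.9979.
(1,0): S=22.4000. Δ = (V_up−V_dn)/(S_up−S_dn) = (33.0795−50.3275)/(31.5840−14.3360) = -1.0000. V = [p*·33.0795 + (1−p*)·50.3275]/1.04 = 39.7764. B = V − Δ·S = 62.1764.
(1,1): S=49.3500. Δ = (V_up−V_dn)/(S_up−S_dn) = (10.4959−33.0795)/(69.5835−31.5840) = -0.5943. V = [p*·10.4959 + (1−p*)·33.0795]/1.04 = 20.5267. B = V − Δ·S = 49.8560.
(0,0): S=35.0000. Δ = (V_up−V_dn)/(S_up−S_dn) = (20.5267−39.7764)/(49.3500−22.4000) = -0.7143. V = [p*·20.5267 + (1−p*)·39.7764]/1.04 = 28.6313. B = V − Δ·S = 53.6309.
Self-financing check: at every node Δ·S+B equals the discounted successor values.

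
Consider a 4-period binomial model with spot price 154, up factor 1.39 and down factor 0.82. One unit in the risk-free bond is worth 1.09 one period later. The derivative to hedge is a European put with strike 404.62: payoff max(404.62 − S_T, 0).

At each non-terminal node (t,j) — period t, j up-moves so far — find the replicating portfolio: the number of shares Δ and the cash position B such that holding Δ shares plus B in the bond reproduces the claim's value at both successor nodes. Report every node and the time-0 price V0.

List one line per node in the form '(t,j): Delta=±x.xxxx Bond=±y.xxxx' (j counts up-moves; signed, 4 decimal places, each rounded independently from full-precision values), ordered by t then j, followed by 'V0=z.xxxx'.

The replicating-portfolio and risk-neutral prices coincide; use p* = (1.09−0.82)/(1.39−0.82) = 0.4737 for the latter.
At expiry t=4: V(4,0)=334.9932, V(4,1)=286.5942, V(4,2)=204.5518, V(4,3)=65.4800, V(4,4)=0.0000
(3,0): S=84.9107. Δ = (V_up−V_dn)/(S_up−S_dn) = (286.5942−334.9932)/(118.0258−69.6268) = -1.0000. V = [p*·286.5942 + (1−p*)·334.9932]/1.09 = 286.3003. B = V − Δ·S = 371.2110.
(3,1): S=143.9339. Δ = (V_up−V_dn)/(S_up−S_dn) = (204.5518−286.5942)/(200.0682−118.0258) = -1.0000. V = [p*·204.5518 + (1−p*)·286.5942]/1.09 = 227.2771. B = V − Δ·S = 371.2110.
(3,2): S=243.9856. Δ = (V_up−V_dn)/(S_up−S_dn) = (65.4800−204.5518)/(339.1400−200.0682) = -1.0000. V = [p*·65.4800 + (1−p*)·204.5518]/1.09 = 127.2254. B = V − Δ·S = 371.2110.
(3,3): S=413.5853. Δ = (V_up−V_dn)/(S_up−S_dn) = (0.0000−65.4800)/(574.8836−339.1400) = -0.2778. V = [p*·0.0000 + (1−p*)·65.4800]/1.09 = 31.6176. B = V − Δ·S = 146.4948.
(2,0): S=103.5496. Δ = (V_up−V_dn)/(S_up−S_dn) = (227.2771−286.3003)/(143.9339−84.9107) = -1.0000. V = [p*·227.2771 + (1−p*)·286.3003]/1.09 = 237.0110. B = V − Δ·S = 340.5606.
(2,1): S=175.5292. Δ = (V_up−V_dn)/(S_up−S_dn) = (127.2254−227.2771)/(243.9856−143.9339) = -1.0000. V = [p*·127.2254 + (1−p*)·227.2771]/1.09 = 165.0314. B = V − Δ·S = 340.5606.
(2,2): S=297.5434. Δ = (V_up−V_dn)/(S_up−S_dn) = (31.6176−127.2254)/(413.5853−243.9856) = -0.5637. V = [p*·31.6176 + (1−p*)·127.2254]/1.09 = 75.1720. B = V − Δ·S = 242.9051.
(1,0): S=126.2800. Δ = (V_up−V_dn)/(S_up−S_dn) = (165.0314−237.0110)/(175.5292−103.5496) = -1.0000. V = [p*·165.0314 + (1−p*)·237.0110]/1.09 = 186.1609. B = V − Δ·S = 312.4409.
(1,1): S=214.0600. Δ = (V_up−V_dn)/(S_up−S_dn) = (75.1720−165.0314)/(297.5434−175.5292) = -0.7365. V = [p*·75.1720 + (1−p*)·165.0314]/1.09 = 112.3545. B = V − Δ·S = 270.0025.
(0,0): S=154.0000. Δ = (V_up−V_dn)/(S_up−S_dn) = (112.3545−186.1609)/(214.0600−126.2800) = -0.8408. V = [p*·112.3545 + (1−p*)·186.1609]/1.09 = 138.7156. B = V − Δ·S = 268.2004.
Self-financing check: at every node Δ·S+B equals the discounted successor values.

(0,0): Delta=-0.8408 Bond=268.2004
(1,0): Delta=-1.0000 Bond=312.4409
(1,1): Delta=-0.7365 Bond=270.0025
(2,0): Delta=-1.0000 Bond=340.5606
(2,1): Delta=-1.0000 Bond=340.5606
(2,2): Delta=-0.5637 Bond=242.9051
(3,0): Delta=-1.0000 Bond=371.2110
(3,1): Delta=-1.0000 Bond=371.2110
(3,2): Delta=-1.0000 Bond=371.2110
(3,3): Delta=-0.2778 Bond=146.4948
V0=138.7156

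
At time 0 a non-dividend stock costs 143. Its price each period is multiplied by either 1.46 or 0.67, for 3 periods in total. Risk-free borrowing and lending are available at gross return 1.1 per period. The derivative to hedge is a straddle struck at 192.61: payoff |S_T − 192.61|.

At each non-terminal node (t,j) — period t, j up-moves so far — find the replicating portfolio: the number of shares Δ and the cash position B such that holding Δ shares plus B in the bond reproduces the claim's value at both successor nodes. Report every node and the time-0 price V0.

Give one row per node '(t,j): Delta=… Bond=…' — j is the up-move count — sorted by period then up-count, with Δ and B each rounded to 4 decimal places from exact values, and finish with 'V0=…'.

Since d<R<u, set p* = (R−d)/(u−d) = 0.5443; price each node as the discounted p*-expectation of its children.
Terminal values V(3,·): V(3,0)=149.6009, V(3,1)=98.8887, V(3,2)=11.6186, V(3,3)=252.4254
(2,0): S=64.1927. Δ = (V_up−V_dn)/(S_up−S_dn) = (98.8887−149.6009)/(93.7213−43.0091) = -1.0000. V = [p*·98.8887 + (1−p*)·149.6009]/1.1 = 110.9073. B = V − Δ·S = 175.1000.
(2,1): S=139.8826. Δ = (V_up−V_dn)/(S_up−S_dn) = (11.6186−98.8887)/(204.2286−93.7213) = -0.7897. V = [p*·11.6186 + (1−p*)·98.8887]/1.1 = 46.7157. B = V − Δ·S = 157.1841.
(2,2): S=304.8188. Δ = (V_up−V_dn)/(S_up−S_dn) = (252.4254−11.6186)/(445.0354−204.2286) = 1.0000. V = [p*·252.4254 + (1−p*)·11.6186]/1.1 = 129.7188. B = V − Δ·S = -175.1000.
(1,0): S=95.8100. Δ = (V_up−V_dn)/(S_up−S_dn) = (46.7157−110.9073)/(139.8826−64.1927) = -0.8481. V = [p*·46.7157 + (1−p*)·110.9073]/1.1 = 69.0614. B = V − Δ·S = 150.3166.
(1,1): S=208.7800. Δ = (V_up−V_dn)/(S_up−S_dn) = (129.7188−46.7157)/(304.8188−139.8826) = 0.5032. V = [p*·129.7188 + (1−p*)·46.7157]/1.1 = 83.5405. B = V − Δ·S = -21.5267.
(0,0): S=143.0000. Δ = (V_up−V_dn)/(S_up−S_dn) = (83.5405−69.0614)/(208.7800−95.8100) = 0.1282. V = [p*·83.5405 + (1−p*)·69.0614]/1.1 = 69.9477. B = V − Δ·S = 51.6197.
Check: Δ(0,0)·S0 + B(0,0) = 69.9477 = V0.

(0,0): Delta=0.1282 Bond=51.6197
(1,0): Delta=-0.8481 Bond=150.3166
(1,1): Delta=0.5032 Bond=-21.5267
(2,0): Delta=-1.0000 Bond=175.1000
(2,1): Delta=-0.7897 Bond=157.1841
(2,2): Delta=1.0000 Bond=-175.1000
V0=69.9477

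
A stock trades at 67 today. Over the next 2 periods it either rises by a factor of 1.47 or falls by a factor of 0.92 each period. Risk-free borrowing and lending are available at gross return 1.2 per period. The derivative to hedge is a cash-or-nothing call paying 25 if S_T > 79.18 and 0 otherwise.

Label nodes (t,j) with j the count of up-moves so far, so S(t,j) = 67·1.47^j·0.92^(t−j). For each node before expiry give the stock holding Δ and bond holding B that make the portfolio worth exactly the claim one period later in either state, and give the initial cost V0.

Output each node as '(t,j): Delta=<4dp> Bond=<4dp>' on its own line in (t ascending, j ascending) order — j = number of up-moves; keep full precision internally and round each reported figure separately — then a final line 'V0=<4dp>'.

Under the risk-neutral measure, an up-move has probability p* = (R−d)/(u−d) = 0.5091 and values discount at R = 1.2.
Terminal payoffs: V(2,0)=0.0000, V(2,1)=25.0000, V(2,2)=25.0000
  t=1,j=0: stock 61.6400 → up 90.6108 (V=25.0000), down 56.7088 (V=0.0000). Price 10.6061; hedge Δ=0.7374, bond B=-34.8485.
  t=1,j=1: stock 98.4900 → up 144.7803 (V=25.0000), down 90.6108 (V=25.0000). Price 20.8333; hedge Δ=0.0000, bond B=20.8333.
  t=0,j=0: stock 67.0000 → up 98.4900 (V=20.8333), down 61.6400 (V=10.6061). Price 13.1772; hedge Δ=0.2775, bond B=-5.4178.
Check: Δ(0,0)·S0 + B(0,0) = 13.1772 = V0.

(0,0): Delta=0.2775 Bond=-5.4178
(1,0): Delta=0.7374 Bond=-34.8485
(1,1): Delta=0.0000 Bond=20.8333
V0=13.1772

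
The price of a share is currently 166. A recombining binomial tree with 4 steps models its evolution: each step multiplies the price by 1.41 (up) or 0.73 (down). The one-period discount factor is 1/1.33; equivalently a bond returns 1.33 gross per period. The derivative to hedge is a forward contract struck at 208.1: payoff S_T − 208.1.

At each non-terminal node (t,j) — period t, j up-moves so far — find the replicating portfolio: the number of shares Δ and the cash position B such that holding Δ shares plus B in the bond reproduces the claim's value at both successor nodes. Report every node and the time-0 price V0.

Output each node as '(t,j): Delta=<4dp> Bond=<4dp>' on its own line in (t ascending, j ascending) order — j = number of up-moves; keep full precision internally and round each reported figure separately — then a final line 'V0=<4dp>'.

No-arbitrage ⇒ martingale measure with p* = (R−d)/(u−d) = 0.8824.
Terminal payoffs: V(4,0)=-160.9589, V(4,1)=-117.0467, V(4,2)=-32.2299, V(4,3)=131.5943, V(4,4)=448.0219
  t=3,j=0: stock 64.5768 → up 91.0533 (V=-117.0467), down 47.1411 (V=-160.9589). Price -91.8893; hedge Δ=1.0000, bond B=-156.4662.
  t=3,j=1: stock 124.7306 → up 175.8701 (V=-32.2299), down 91.0533 (V=-117.0467). Price -31.7356; hedge Δ=1.0000, bond B=-156.4662.
  t=3,j=2: stock 240.9180 → up 339.6943 (V=131.5943), down 175.8701 (V=-32.2299). Price 84.4518; hedge Δ=1.0000, bond B=-156.4662.
  t=3,j=3: stock 465.3347 → up 656.1219 (V=448.0219), down 339.6943 (V=131.5943). Price 308.8685; hedge Δ=1.0000, bond B=-156.4662.
  t=2,j=0: stock 88.4614 → up 124.7306 (V=-31.7356), down 64.5768 (V=-91.8893). Price -29.1823; hedge Δ=1.0000, bond B=-117.6437.
  t=2,j=1: stock 170.8638 → up 240.9180 (V=84.4518), down 124.7306 (V=-31.7356). Price 53.2201; hedge Δ=1.0000, bond B=-117.6437.
  t=2,j=2: stock 330.0246 → up 465.3347 (V=308.8685), down 240.9180 (V=84.4518). Price 212.3809; hedge Δ=1.0000, bond B=-117.6437.
  t=1,j=0: stock 121.1800 → up 170.8638 (V=53.2201), down 88.4614 (V=-29.1823). Price 32.7261; hedge Δ=1.0000, bond B=-88.4539.
  t=1,j=1: stock 234.0600 → up 330.0246 (V=212.3809), down 170.8638 (V=53.2201). Price 145.6061; hedge Δ=1.0000, bond B=-88.4539.
  t=0,j=0: stock 166.0000 → up 234.0600 (V=145.6061), down 121.1800 (V=32.7261). Price 99.4933; hedge Δ=1.0000, bond B=-66.5067.
The time-0 hedge costs 99.4933, which is the no-arbitrage price.

(0,0): Delta=1.0000 Bond=-66.5067
(1,0): Delta=1.0000 Bond=-88.4539
(1,1): Delta=1.0000 Bond=-88.4539
(2,0): Delta=1.0000 Bond=-117.6437
(2,1): Delta=1.0000 Bond=-117.6437
(2,2): Delta=1.0000 Bond=-117.6437
(3,0): Delta=1.0000 Bond=-156.4662
(3,1): Delta=1.0000 Bond=-156.4662
(3,2): Delta=1.0000 Bond=-156.4662
(3,3): Delta=1.0000 Bond=-156.4662
V0=99.4933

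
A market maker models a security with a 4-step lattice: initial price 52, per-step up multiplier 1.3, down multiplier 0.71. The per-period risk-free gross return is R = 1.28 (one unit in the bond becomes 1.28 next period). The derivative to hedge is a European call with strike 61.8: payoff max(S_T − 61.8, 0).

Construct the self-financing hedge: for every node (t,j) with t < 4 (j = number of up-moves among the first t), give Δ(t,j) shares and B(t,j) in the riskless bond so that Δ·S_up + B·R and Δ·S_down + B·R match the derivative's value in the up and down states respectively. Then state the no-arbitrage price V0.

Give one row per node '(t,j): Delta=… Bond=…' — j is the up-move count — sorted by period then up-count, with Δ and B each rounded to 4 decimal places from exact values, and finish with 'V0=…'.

(0,0): Delta=0.9731 Bond=-21.5813
(1,0): Delta=0.5051 Bond=-10.3437
(1,1): Delta=0.9821 Bond=-28.2304
(2,0): Delta=0.0000 Bond=0.0000
(2,1): Delta=0.5148 Bond=-13.7045
(2,2): Delta=0.9911 Bond=-36.9220
(3,0): Delta=0.0000 Bond=0.0000
(3,1): Delta=0.0000 Bond=0.0000
(3,2): Delta=0.5246 Bond=-18.1573
(3,3): Delta=1.0000 Bond=-48.2812
V0=29.0218

Since d<R<u, set p* = (R−d)/(u−d) = 0.9661; price each node as the discounted p*-expectation of its children.
Terminal payoffs: V(4,0)=0.0000, V(4,1)=0.0000, V(4,2)=0.0000, V(4,3)=19.3132, V(4,4)=86.7172
  t=3,j=0: stock 18.6114 → up 24.1948 (V=0.0000), down 13.2141 (V=0.0000). Price 0.0000; hedge Δ=0.0000, bond B=0.0000.
  t=3,j=1: stock 34.0772 → up 44.3003 (V=0.0000), down 24.1948 (V=0.0000). Price 0.0000; hedge Δ=0.0000, bond B=0.0000.
  t=3,j=2: stock 62.3948 → up 81.1132 (V=19.3132), down 44.3003 (V=0.0000). Price 14.5770; hedge Δ=0.5246, bond B=-18.1573.
  t=3,j=3: stock 114.2440 → up 148.5172 (V=86.7172), down 81.1132 (V=19.3132). Price 65.9628; hedge Δ=1.0000, bond B=-48.2813.
  t=2,j=0: stock 26.2132 → up 34.0772 (V=0.0000), down 18.6114 (V=0.0000). Price 0.0000; hedge Δ=0.0000, bond B=0.0000.
  t=2,j=1: stock 47.9960 → up 62.3948 (V=14.5770), down 34.0772 (V=0.0000). Price 11.0022; hedge Δ=0.5148, bond B=-13.7045.
  t=2,j=2: stock 87.8800 → up 114.2440 (V=65.9628), down 62.3948 (V=14.5770). Price 50.1725; hedge Δ=0.9911, bond B=-36.9220.
  t=1,j=0: stock 36.9200 → up 47.9960 (V=11.0022), down 26.2132 (V=0.0000). Price 8.3041; hedge Δ=0.5051, bond B=-10.3437.
  t=1,j=1: stock 67.6000 → up 87.8800 (V=50.1725), down 47.9960 (V=11.0022). Price 38.1600; hedge Δ=0.9821, bond B=-28.2304.
  t=0,j=0: stock 52.0000 → up 67.6000 (V=38.1600), down 36.9200 (V=8.3041). Price 29.0218; hedge Δ=0.9731, bond B=-21.5813.
The time-0 hedge costs 29.0218, which is the no-arbitrage price.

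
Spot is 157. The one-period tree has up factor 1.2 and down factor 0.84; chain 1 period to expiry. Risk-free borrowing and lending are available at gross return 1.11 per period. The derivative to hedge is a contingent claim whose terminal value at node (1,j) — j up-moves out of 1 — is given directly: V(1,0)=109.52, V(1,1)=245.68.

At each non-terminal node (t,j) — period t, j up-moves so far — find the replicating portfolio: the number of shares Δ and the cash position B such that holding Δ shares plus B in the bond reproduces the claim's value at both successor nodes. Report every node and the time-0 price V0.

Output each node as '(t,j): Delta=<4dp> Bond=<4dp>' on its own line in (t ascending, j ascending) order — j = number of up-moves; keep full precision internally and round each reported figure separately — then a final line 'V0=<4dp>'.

(0,0): Delta=2.4091 Bond=-187.5556
V0=190.6667

The replicating-portfolio and risk-neutral prices coincide; use p* = (1.11−0.84)/(1.2−0.84) = 0.7500 for the latter.
At expiry t=1: V(1,0)=109.5200, V(1,1)=245.6800
(0,0): S=157.0000. Δ = (V_up−V_dn)/(S_up−S_dn) = (245.6800−109.5200)/(188.4000−131.8800) = 2.4091. V = [p*·245.6800 + (1−p*)·109.5200]/1.11 = 190.6667. B = V − Δ·S = -187.5556.
Root portfolio cost Δ·157+B reproduces V0=190.6667.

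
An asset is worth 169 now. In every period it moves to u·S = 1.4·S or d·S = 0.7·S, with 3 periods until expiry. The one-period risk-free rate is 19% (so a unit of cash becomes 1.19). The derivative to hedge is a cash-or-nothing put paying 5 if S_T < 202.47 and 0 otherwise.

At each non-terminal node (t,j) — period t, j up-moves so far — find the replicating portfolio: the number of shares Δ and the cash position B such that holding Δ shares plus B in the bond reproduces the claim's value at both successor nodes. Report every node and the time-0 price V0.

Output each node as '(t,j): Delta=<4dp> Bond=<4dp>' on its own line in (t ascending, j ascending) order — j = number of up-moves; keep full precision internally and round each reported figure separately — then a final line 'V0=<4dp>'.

(0,0): Delta=-0.0125 Bond=2.7594
(1,0): Delta=-0.0355 Bond=6.0024
(1,1): Delta=-0.0076 Bond=2.1185
(2,0): Delta=0.0000 Bond=4.2017
(2,1): Delta=-0.0431 Bond=8.4034
(2,2): Delta=0.0000 Bond=0.0000
V0=0.6409

Under the risk-neutral measure, an up-move has probability p* = (R−d)/(u−d) = 0.7000 and values discount at R = 1.19.
Payoff layer (t=3): V(3,0)=5.0000, V(3,1)=5.0000, V(3,2)=0.0000, V(3,3)=0.0000
  t=2,j=0: stock 82.8100 → up 115.9340 (V=5.0000), down 57.9670 (V=5.0000). Price 4.2017; hedge Δ=0.0000, bond B=4.2017.
  t=2,j=1: stock 165.6200 → up 231.8680 (V=0.0000), down 115.9340 (V=5.0000). Price 1.2605; hedge Δ=-0.0431, bond B=8.4034.
  t=2,j=2: stock 331.2400 → up 463.7360 (V=0.0000), down 231.8680 (V=0.0000). Price 0.0000; hedge Δ=0.0000, bond B=0.0000.
  t=1,j=0: stock 118.3000 → up 165.6200 (V=1.2605), down 82.8100 (V=4.2017). Price 1.8007; hedge Δ=-0.0355, bond B=6.0024.
  t=1,j=1: stock 236.6000 → up 331.2400 (V=0.0000), down 165.6200 (V=1.2605). Price 0.3178; hedge Δ=-0.0076, bond B=2.1185.
  t=0,j=0: stock 169.0000 → up 236.6000 (V=0.3178), down 118.3000 (V=1.8007). Price 0.6409; hedge Δ=-0.0125, bond B=2.7594.
Self-financing check: at every node Δ·S+B equals the discounted successor values.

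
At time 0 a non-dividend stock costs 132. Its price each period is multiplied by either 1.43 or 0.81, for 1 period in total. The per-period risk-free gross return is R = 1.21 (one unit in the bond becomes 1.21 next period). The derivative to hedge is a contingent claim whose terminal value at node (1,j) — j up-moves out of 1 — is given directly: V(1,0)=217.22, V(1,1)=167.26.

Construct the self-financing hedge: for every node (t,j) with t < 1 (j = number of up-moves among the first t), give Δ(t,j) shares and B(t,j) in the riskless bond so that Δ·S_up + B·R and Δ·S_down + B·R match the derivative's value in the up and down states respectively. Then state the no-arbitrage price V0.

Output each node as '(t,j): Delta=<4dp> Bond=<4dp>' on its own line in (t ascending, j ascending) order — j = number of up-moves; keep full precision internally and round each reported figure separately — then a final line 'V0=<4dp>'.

No-arbitrage ⇒ martingale measure with p* = (R−d)/(u−d) = 0.6452.
At expiry t=1: V(1,0)=217.2200, V(1,1)=167.2600
Node (0,0) S=132.0000: V=(p*·167.2600+(1−p*)·217.2200)/1.21=152.8824; Δ=(167.2600−217.2200)/(188.7600−106.9200)=-0.6105; B=V−Δ·S=233.4631
The time-0 hedge costs 152.8824, which is the no-arbitrage price.

(0,0): Delta=-0.6105 Bond=233.4631
V0=152.8824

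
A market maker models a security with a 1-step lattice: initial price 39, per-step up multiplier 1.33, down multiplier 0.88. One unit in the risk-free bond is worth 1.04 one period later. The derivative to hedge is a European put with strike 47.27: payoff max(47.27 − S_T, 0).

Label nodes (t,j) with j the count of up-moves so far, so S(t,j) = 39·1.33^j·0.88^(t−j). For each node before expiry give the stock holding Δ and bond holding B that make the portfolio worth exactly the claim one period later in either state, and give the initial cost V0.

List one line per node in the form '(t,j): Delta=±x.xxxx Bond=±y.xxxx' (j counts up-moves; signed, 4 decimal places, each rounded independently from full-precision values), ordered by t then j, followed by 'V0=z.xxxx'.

No-arbitrage ⇒ martingale measure with p* = (R−d)/(u−d) = 0.3556.
Terminal payoffs: V(1,0)=12.9500, V(1,1)=0.0000
  t=0,j=0: stock 39.0000 → up 51.8700 (V=0.0000), down 34.3200 (V=12.9500). Price 8.0246; hedge Δ=-0.7379, bond B=36.8024.
Root portfolio cost Δ·39+B reproduces V0=8.0246.

(0,0): Delta=-0.7379 Bond=36.8024
V0=8.0246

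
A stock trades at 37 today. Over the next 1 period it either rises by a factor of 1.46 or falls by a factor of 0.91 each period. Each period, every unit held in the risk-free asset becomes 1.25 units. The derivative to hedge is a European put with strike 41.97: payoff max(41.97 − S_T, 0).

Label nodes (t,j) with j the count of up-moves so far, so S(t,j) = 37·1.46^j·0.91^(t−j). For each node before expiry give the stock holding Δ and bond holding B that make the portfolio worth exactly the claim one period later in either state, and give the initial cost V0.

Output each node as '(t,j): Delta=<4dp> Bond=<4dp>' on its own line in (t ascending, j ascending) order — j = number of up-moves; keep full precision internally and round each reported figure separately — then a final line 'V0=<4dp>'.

(0,0): Delta=-0.4079 Bond=17.6262
V0=2.5353

The replicating-portfolio and risk-neutral prices coincide; use p* = (1.25−0.91)/(1.46−0.91) = 0.6182 for the latter.
Terminal values V(1,·): V(1,0)=8.3000, V(1,1)=0.0000
  t=0,j=0: stock 37.0000 → up 54.0200 (V=0.0000), down 33.6700 (V=8.3000). Price 2.5353; hedge Δ=-0.4079, bond B=17.6262.
Each (Δ,B) replicates both successor values, so the strategy is self-financing and V0 is arbitrage-free.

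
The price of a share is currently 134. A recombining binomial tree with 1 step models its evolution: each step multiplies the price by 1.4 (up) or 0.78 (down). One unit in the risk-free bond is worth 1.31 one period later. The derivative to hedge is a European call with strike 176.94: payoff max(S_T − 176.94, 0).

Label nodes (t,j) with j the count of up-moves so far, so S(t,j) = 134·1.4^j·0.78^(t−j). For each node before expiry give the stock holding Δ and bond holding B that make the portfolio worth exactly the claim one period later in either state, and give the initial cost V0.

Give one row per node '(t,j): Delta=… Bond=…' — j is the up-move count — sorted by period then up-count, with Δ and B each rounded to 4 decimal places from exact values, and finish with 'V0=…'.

No-arbitrage ⇒ martingale measure with p* = (R−d)/(u−d) = 0.8548.
Terminal values V(1,·): V(1,0)=0.0000, V(1,1)=10.6600
  t=0,j=0: stock 134.0000 → up 187.6000 (V=10.6600), down 104.5200 (V=0.0000). Price 6.9562; hedge Δ=0.1283, bond B=-10.2374.
Root portfolio cost Δ·134+B reproduces V0=6.9562.

(0,0): Delta=0.1283 Bond=-10.2374
V0=6.9562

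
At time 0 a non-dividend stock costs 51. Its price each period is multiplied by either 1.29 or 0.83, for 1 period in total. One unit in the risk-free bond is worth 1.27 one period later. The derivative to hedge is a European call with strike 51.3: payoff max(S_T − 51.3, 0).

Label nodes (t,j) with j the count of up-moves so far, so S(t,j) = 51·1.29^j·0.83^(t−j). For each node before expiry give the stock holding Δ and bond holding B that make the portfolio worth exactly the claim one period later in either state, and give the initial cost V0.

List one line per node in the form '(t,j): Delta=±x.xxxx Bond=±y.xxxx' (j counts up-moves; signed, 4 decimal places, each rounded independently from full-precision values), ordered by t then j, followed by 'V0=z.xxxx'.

(0,0): Delta=0.6176 Bond=-20.5866
V0=10.9134

Risk-neutral probability p* = (R−d)/(u−d) = (1.27−0.83)/(1.29−0.83) = 0.9565.
At expiry t=1: V(1,0)=0.0000, V(1,1)=14.4900
  t=0,j=0: stock 51.0000 → up 65.7900 (V=14.4900), down 42.3300 (V=0.0000). Price 10.9134; hedge Δ=0.6176, bond B=-20.5866.
Root portfolio cost Δ·51+B reproduces V0=10.9134.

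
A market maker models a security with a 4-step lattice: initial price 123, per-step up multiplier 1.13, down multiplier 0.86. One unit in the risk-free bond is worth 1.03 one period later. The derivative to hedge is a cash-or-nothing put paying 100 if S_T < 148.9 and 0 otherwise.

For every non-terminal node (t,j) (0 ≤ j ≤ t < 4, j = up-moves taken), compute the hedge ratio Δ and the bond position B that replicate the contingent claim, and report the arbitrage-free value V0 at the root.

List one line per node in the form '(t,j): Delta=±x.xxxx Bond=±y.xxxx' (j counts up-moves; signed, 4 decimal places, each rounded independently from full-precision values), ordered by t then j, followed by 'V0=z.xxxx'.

Since d<R<u, set p* = (R−d)/(u−d) = 0.6296; price each node as the discounted p*-expectation of its children.
At expiry t=4: V(4,0)=100.0000, V(4,1)=100.0000, V(4,2)=100.0000, V(4,3)=0.0000, V(4,4)=0.0000
Node (3,0) S=78.2349: V=(p*·100.0000+(1−p*)·100.0000)/1.03=97.0874; Δ=(100.0000−100.0000)/(88.4054−67.2820)=0.0000; B=V−Δ·S=97.0874
Node (3,1) S=102.7970: V=(p*·100.0000+(1−p*)·100.0000)/1.03=97.0874; Δ=(100.0000−100.0000)/(116.1606−88.4054)=0.0000; B=V−Δ·S=97.0874
Node (3,2) S=135.0705: V=(p*·0.0000+(1−p*)·100.0000)/1.03=35.9583; Δ=(0.0000−100.0000)/(152.6296−116.1606)=-2.7421; B=V−Δ·S=406.3287
Node (3,3) S=177.4763: V=(p*·0.0000+(1−p*)·0.0000)/1.03=0.0000; Δ=(0.0000−0.0000)/(200.5483−152.6296)=0.0000; B=V−Δ·S=0.0000
Node (2,0) S=90.9708: V=(p*·97.0874+(1−p*)·97.0874)/1.03=94.2596; Δ=(97.0874−97.0874)/(102.7970−78.2349)=0.0000; B=V−Δ·S=94.2596
Node (2,1) S=119.5314: V=(p*·35.9583+(1−p*)·97.0874)/1.03=56.8919; Δ=(35.9583−97.0874)/(135.0705−102.7970)=-1.8941; B=V−Δ·S=283.2960
Node (2,2) S=157.0587: V=(p*·0.0000+(1−p*)·35.9583)/1.03=12.9300; Δ=(0.0000−35.9583)/(177.4763−135.0705)=-0.8480; B=V−Δ·S=146.1088
Node (1,0) S=105.7800: V=(p*·56.8919+(1−p*)·94.2596)/1.03=68.6717; Δ=(56.8919−94.2596)/(119.5314−90.9708)=-1.3084; B=V−Δ·S=207.0704
Node (1,1) S=138.9900: V=(p*·12.9300+(1−p*)·56.8919)/1.03=28.3613; Δ=(12.9300−56.8919)/(157.0587−119.5314)=-1.1715; B=V−Δ·S=191.1834
Node (0,0) S=123.0000: V=(p*·28.3613+(1−p*)·68.6717)/1.03=42.0302; Δ=(28.3613−68.6717)/(138.9900−105.7800)=-1.2138; B=V−Δ·S=191.3276
Each (Δ,B) replicates both successor values, so the strategy is self-financing and V0 is arbitrage-free.

(0,0): Delta=-1.2138 Bond=191.3276
(1,0): Delta=-1.3084 Bond=207.0704
(1,1): Delta=-1.1715 Bond=191.1834
(2,0): Delta=0.0000 Bond=94.2596
(2,1): Delta=-1.8941 Bond=283.2960
(2,2): Delta=-0.8480 Bond=146.1088
(3,0): Delta=0.0000 Bond=97.0874
(3,1): Delta=0.0000 Bond=97.0874
(3,2): Delta=-2.7421 Bond=406.3287
(3,3): Delta=0.0000 Bond=0.0000
V0=42.0302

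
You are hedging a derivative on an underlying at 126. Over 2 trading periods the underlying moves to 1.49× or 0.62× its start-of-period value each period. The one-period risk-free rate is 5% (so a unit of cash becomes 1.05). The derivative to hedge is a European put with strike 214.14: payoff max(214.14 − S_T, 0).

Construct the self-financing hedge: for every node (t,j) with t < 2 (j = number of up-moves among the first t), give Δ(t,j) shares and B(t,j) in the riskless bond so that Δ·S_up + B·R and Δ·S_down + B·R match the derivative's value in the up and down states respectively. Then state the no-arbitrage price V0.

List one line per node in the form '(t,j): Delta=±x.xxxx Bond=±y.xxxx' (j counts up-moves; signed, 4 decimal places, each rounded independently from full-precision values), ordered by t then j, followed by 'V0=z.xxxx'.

Risk-neutral probability p* = (R−d)/(u−d) = (1.05−0.62)/(1.49−0.62) = 0.4943.
Terminal payoffs: V(2,0)=165.7056, V(2,1)=97.7412, V(2,2)=0.0000
(1,0): S=78.1200. Δ = (V_up−V_dn)/(S_up−S_dn) = (97.7412−165.7056)/(116.3988−48.4344) = -1.0000. V = [p*·97.7412 + (1−p*)·165.7056]/1.05 = 125.8229. B = V − Δ·S = 203.9429.
(1,1): S=187.7400. Δ = (V_up−V_dn)/(S_up−S_dn) = (0.0000−97.7412)/(279.7326−116.3988) = -0.5984. V = [p*·0.0000 + (1−p*)·97.7412]/1.05 = 47.0784. B = V − Δ·S = 159.4246.
(0,0): S=126.0000. Δ = (V_up−V_dn)/(S_up−S_dn) = (47.0784−125.8229)/(187.7400−78.1200) = -0.7183. V = [p*·47.0784 + (1−p*)·125.8229]/1.05 = 82.7649. B = V − Δ·S = 173.2758.
Self-financing check: at every node Δ·S+B equals the discounted successor values.

(0,0): Delta=-0.7183 Bond=173.2758
(1,0): Delta=-1.0000 Bond=203.9429
(1,1): Delta=-0.5984 Bond=159.4246
V0=82.7649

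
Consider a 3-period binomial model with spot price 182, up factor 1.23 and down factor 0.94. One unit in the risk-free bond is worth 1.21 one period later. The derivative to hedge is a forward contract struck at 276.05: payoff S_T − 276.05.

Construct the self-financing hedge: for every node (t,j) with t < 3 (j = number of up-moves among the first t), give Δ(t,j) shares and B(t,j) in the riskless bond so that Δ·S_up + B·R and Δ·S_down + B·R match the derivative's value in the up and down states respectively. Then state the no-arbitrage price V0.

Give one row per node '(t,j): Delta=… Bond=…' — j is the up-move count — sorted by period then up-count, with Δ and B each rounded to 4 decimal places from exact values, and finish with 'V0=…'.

(0,0): Delta=1.0000 Bond=-155.8230
(1,0): Delta=1.0000 Bond=-188.5459
(1,1): Delta=1.0000 Bond=-188.5459
(2,0): Delta=1.0000 Bond=-228.1405
(2,1): Delta=1.0000 Bond=-228.1405
(2,2): Delta=1.0000 Bond=-228.1405
V0=26.1770

The replicating-portfolio and risk-neutral prices coincide; use p* = (1.21−0.94)/(1.23−0.94) = 0.9310 for the latter.
Terminal values V(3,·): V(3,0)=-124.8837, V(3,1)=-78.2473, V(3,2)=-17.2231, V(3,3)=62.6278
(2,0): S=160.8152. Δ = (V_up−V_dn)/(S_up−S_dn) = (-78.2473−-124.8837)/(197.8027−151.1663) = 1.0000. V = [p*·-78.2473 + (1−p*)·-124.8837]/1.21 = -67.3253. B = V − Δ·S = -228.1405.
(2,1): S=210.4284. Δ = (V_up−V_dn)/(S_up−S_dn) = (-17.2231−-78.2473)/(258.8269−197.8027) = 1.0000. V = [p*·-17.2231 + (1−p*)·-78.2473]/1.21 = -17.7121. B = V − Δ·S = -228.1405.
(2,2): S=275.3478. Δ = (V_up−V_dn)/(S_up−S_dn) = (62.6278−-17.2231)/(338.6778−258.8269) = 1.0000. V = [p*·62.6278 + (1−p*)·-17.2231]/1.21 = 47.2073. B = V − Δ·S = -228.1405.
(1,0): S=171.0800. Δ = (V_up−V_dn)/(S_up−S_dn) = (-17.7121−-67.3253)/(210.4284−160.8152) = 1.0000. V = [p*·-17.7121 + (1−p*)·-67.3253]/1.21 = -17.4659. B = V − Δ·S = -188.5459.
(1,1): S=223.8600. Δ = (V_up−V_dn)/(S_up−S_dn) = (47.2073−-17.7121)/(275.3478−210.4284) = 1.0000. V = [p*·47.2073 + (1−p*)·-17.7121]/1.21 = 35.3141. B = V − Δ·S = -188.5459.
(0,0): S=182.0000. Δ = (V_up−V_dn)/(S_up−S_dn) = (35.3141−-17.4659)/(223.8600−171.0800) = 1.0000. V = [p*·35.3141 + (1−p*)·-17.4659]/1.21 = 26.1770. B = V − Δ·S = -155.8230.
Self-financing check: at every node Δ·S+B equals the discounted successor values.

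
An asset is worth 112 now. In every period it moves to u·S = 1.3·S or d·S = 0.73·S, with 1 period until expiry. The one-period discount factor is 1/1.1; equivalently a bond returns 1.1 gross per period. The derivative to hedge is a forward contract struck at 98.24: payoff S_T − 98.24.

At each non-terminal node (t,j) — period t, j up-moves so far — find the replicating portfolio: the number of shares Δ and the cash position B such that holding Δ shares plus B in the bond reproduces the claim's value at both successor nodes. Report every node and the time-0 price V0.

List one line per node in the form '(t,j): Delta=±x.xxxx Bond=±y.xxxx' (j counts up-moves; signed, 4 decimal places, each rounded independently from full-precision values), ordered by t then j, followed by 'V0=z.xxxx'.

(0,0): Delta=1.0000 Bond=-89.3091
V0=22.6909

Under the risk-neutral measure, an up-move has probability p* = (R−d)/(u−d) = 0.6491 and values discount at R = 1.1.
Payoff layer (t=1): V(1,0)=-16.4800, V(1,1)=47.3600
Node (0,0) S=112.0000: V=(p*·47.3600+(1−p*)·-16.4800)/1.1=22.6909; Δ=(47.3600−-16.4800)/(145.6000−81.7600)=1.0000; B=V−Δ·S=-89.3091
Each (Δ,B) replicates both successor values, so the strategy is self-financing and V0 is arbitrage-free.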